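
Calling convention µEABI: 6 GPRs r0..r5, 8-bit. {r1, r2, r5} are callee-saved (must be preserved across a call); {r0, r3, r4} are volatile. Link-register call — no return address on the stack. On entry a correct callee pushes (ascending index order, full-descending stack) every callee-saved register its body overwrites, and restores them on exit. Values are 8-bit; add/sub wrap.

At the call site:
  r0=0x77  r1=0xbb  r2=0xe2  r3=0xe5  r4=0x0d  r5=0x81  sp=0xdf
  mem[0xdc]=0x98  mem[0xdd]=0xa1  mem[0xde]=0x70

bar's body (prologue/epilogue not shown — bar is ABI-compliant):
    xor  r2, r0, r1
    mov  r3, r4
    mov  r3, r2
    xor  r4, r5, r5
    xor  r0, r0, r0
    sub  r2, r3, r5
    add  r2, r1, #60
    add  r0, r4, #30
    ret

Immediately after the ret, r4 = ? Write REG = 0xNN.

prologue: push r2 -> mem[0xde]=0xe2, sp=0xde
body[0] xor  r2, r0, r1 -> r2=0xcc
body[1] mov  r3, r4 -> r3=0x0d
body[2] mov  r3, r2 -> r3=0xcc
body[3] xor  r4, r5, r5 -> r4=0x00
body[4] xor  r0, r0, r0 -> r0=0x00
body[5] sub  r2, r3, r5 -> r2=0x4b
body[6] add  r2, r1, #60 -> r2=0xf7
body[7] add  r0, r4, #30 -> r0=0x1e
epilogue: pop r2=0xe2, sp=0xdf
r4 is caller-saved -> body value

REG = 0x00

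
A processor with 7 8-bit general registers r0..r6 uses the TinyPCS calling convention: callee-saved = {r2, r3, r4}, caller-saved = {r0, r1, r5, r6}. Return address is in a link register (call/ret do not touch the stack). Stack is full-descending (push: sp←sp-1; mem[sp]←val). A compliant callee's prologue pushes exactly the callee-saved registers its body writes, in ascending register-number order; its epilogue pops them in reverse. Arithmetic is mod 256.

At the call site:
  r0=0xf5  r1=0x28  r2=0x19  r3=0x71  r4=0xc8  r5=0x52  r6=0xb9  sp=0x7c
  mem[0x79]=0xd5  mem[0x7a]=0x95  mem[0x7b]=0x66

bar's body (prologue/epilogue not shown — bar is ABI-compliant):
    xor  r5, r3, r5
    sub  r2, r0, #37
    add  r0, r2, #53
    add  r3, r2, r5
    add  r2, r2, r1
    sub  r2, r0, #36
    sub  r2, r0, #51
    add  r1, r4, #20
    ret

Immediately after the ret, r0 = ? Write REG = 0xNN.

REG = 0x05

prologue: push r2 → mem[0x7b]=0x19, sp=0x7b
prologue: push r3 → mem[0x7a]=0x71, sp=0x7a
body[0] xor  r5, r3, r5 → r5=0x23
body[1] sub  r2, r0, #37 → r2=0xd0
body[2] add  r0, r2, #53 → r0=0x05
body[3] add  r3, r2, r5 → r3=0xf3
body[4] add  r2, r2, r1 → r2=0xf8
body[5] sub  r2, r0, #36 → r2=0xe1
body[6] sub  r2, r0, #51 → r2=0xd2
body[7] add  r1, r4, #20 → r1=0xdc
epilogue: pop r3=0x71, sp=0x7b
epilogue: pop r2=0x19, sp=0x7c
r0 is caller-saved → body value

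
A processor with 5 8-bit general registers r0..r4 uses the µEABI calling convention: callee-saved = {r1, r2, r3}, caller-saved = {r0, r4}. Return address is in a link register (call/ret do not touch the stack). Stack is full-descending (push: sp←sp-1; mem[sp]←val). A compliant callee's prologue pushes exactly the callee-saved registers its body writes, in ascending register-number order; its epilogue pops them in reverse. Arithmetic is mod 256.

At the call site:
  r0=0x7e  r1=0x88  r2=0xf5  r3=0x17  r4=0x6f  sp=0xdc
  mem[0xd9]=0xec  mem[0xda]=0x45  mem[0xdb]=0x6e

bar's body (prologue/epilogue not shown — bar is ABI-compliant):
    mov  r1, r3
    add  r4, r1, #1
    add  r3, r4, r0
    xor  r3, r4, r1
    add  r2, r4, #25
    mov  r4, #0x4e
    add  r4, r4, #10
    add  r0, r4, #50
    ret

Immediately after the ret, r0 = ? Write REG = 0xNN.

REG = 0x8a

prologue: push r1 -> mem[0xdb]=0x88, sp=0xdb
prologue: push r2 -> mem[0xda]=0xf5, sp=0xda
prologue: push r3 -> mem[0xd9]=0x17, sp=0xd9
body[0] mov  r1, r3 -> r1=0x17
body[1] add  r4, r1, #1 -> r4=0x18
body[2] add  r3, r4, r0 -> r3=0x96
body[3] xor  r3, r4, r1 -> r3=0x0f
body[4] add  r2, r4, #25 -> r2=0x31
body[5] mov  r4, #0x4e -> r4=0x4e
body[6] add  r4, r4, #10 -> r4=0x58
body[7] add  r0, r4, #50 -> r0=0x8a
epilogue: pop r3=0x17, sp=0xda
epilogue: pop r2=0xf5, sp=0xdb
epilogue: pop r1=0x88, sp=0xdc
r0 is caller-saved -> body value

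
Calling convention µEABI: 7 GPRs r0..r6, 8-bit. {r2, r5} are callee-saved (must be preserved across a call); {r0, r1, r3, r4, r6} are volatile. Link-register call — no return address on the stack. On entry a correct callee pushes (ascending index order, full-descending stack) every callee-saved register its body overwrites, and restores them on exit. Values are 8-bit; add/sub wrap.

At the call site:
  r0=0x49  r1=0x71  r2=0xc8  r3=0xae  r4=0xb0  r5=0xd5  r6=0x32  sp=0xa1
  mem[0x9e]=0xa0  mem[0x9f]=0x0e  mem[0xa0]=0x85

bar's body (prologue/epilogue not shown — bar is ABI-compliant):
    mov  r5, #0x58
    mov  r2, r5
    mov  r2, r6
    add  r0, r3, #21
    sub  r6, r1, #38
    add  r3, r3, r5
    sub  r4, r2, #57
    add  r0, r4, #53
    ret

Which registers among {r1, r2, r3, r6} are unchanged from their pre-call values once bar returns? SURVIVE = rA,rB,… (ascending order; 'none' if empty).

SURVIVE = r1,r2

prologue: push r2 → mem[0xa0]=0xc8, sp=0xa0
prologue: push r5 → mem[0x9f]=0xd5, sp=0x9f
body[0] mov  r5, #0x58 → r5=0x58
body[1] mov  r2, r5 → r2=0x58
body[2] mov  r2, r6 → r2=0x32
body[3] add  r0, r3, #21 → r0=0xc3
body[4] sub  r6, r1, #38 → r6=0x4b
body[5] add  r3, r3, r5 → r3=0x06
body[6] sub  r4, r2, #57 → r4=0xf9
body[7] add  r0, r4, #53 → r0=0x2e
epilogue: pop r5=0xd5, sp=0xa0
epilogue: pop r2=0xc8, sp=0xa1
r1: caller-saved, written=False
r2: callee-saved, written=True
r3: caller-saved, written=True
r6: caller-saved, written=True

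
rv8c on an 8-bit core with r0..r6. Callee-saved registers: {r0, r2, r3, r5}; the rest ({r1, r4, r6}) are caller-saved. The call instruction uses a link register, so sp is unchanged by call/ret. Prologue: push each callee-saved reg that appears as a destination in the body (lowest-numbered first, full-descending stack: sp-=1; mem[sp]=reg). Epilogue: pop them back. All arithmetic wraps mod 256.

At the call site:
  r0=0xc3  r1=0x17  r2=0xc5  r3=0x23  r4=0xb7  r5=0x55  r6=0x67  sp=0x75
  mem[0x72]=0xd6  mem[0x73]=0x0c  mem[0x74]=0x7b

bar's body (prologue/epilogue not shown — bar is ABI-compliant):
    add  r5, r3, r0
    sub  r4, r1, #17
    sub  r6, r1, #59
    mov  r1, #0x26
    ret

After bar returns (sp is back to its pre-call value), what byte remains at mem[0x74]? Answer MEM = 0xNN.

prologue: push r5 → mem[0x74]=0x55, sp=0x74
body[0] add  r5, r3, r0 → r5=0xe6
body[1] sub  r4, r1, #17 → r4=0x06
body[2] sub  r6, r1, #59 → r6=0xdc
body[3] mov  r1, #0x26 → r1=0x26
epilogue: pop r5=0x55, sp=0x75
prologue pushed ['r5'] at ['0x74']

MEM = 0x55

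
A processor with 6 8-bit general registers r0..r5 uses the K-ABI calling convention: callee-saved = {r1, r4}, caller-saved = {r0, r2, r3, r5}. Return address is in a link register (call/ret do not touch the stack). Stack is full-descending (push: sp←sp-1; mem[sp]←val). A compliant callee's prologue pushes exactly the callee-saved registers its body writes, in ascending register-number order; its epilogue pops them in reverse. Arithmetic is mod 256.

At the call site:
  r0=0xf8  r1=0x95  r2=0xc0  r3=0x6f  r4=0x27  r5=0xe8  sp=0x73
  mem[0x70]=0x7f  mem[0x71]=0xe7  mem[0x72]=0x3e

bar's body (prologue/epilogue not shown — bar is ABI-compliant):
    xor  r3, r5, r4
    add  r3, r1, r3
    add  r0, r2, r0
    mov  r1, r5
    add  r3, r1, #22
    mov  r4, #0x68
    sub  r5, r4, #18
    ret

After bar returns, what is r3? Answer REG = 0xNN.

prologue: push r1 -> mem[0x72]=0x95, sp=0x72
prologue: push r4 -> mem[0x71]=0x27, sp=0x71
body[0] xor  r3, r5, r4 -> r3=0xcf
body[1] add  r3, r1, r3 -> r3=0x64
body[2] add  r0, r2, r0 -> r0=0xb8
body[3] mov  r1, r5 -> r1=0xe8
body[4] add  r3, r1, #22 -> r3=0xfe
body[5] mov  r4, #0x68 -> r4=0x68
body[6] sub  r5, r4, #18 -> r5=0x56
epilogue: pop r4=0x27, sp=0x72
epilogue: pop r1=0x95, sp=0x73
r3 is caller-saved -> body value

REG = 0xfe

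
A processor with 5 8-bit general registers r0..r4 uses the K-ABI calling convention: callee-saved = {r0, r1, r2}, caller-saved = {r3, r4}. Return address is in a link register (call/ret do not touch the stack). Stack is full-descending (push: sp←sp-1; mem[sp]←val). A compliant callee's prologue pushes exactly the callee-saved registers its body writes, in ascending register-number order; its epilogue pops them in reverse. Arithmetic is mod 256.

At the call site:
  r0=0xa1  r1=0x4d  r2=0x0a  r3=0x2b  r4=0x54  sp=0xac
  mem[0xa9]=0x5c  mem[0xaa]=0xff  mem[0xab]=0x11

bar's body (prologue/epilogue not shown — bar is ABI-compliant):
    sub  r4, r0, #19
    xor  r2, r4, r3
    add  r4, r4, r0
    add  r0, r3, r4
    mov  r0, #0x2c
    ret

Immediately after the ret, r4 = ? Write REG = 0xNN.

REG = 0x2f

prologue: push r0 -> mem[0xab]=0xa1, sp=0xab
prologue: push r2 -> mem[0xaa]=0x0a, sp=0xaa
body[0] sub  r4, r0, #19 -> r4=0x8e
body[1] xor  r2, r4, r3 -> r2=0xa5
body[2] add  r4, r4, r0 -> r4=0x2f
body[3] add  r0, r3, r4 -> r0=0x5a
body[4] mov  r0, #0x2c -> r0=0x2c
epilogue: pop r2=0x0a, sp=0xab
epilogue: pop r0=0xa1, sp=0xac
r4 is caller-saved -> body value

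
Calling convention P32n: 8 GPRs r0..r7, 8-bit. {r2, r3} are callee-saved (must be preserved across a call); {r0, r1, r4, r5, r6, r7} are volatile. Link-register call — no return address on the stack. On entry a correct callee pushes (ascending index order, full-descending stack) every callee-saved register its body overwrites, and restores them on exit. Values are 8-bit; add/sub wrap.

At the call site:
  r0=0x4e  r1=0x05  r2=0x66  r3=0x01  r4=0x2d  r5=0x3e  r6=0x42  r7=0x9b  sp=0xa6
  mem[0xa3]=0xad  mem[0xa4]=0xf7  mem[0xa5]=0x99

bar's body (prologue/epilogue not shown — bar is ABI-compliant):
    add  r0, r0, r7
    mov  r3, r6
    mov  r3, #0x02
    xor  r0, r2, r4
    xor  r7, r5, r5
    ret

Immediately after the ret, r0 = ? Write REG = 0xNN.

prologue: push r3 → mem[0xa5]=0x01, sp=0xa5
body[0] add  r0, r0, r7 → r0=0xe9
body[1] mov  r3, r6 → r3=0x42
body[2] mov  r3, #0x02 → r3=0x02
body[3] xor  r0, r2, r4 → r0=0x4b
body[4] xor  r7, r5, r5 → r7=0x00
epilogue: pop r3=0x01, sp=0xa6
r0 is caller-saved → body value

REG = 0x4b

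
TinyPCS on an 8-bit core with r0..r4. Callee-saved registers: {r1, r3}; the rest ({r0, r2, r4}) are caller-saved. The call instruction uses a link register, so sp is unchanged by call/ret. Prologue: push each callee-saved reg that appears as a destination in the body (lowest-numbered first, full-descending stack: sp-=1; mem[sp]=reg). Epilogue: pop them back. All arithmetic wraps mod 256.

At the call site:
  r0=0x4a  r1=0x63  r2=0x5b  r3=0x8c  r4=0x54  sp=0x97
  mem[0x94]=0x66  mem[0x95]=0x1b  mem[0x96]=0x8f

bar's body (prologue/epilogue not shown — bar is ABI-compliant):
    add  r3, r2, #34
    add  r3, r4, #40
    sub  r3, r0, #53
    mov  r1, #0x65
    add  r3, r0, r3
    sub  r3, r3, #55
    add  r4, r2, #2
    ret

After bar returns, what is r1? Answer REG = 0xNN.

prologue: push r1 → mem[0x96]=0x63, sp=0x96
prologue: push r3 → mem[0x95]=0x8c, sp=0x95
body[0] add  r3, r2, #34 → r3=0x7d
body[1] add  r3, r4, #40 → r3=0x7c
body[2] sub  r3, r0, #53 → r3=0x15
body[3] mov  r1, #0x65 → r1=0x65
body[4] add  r3, r0, r3 → r3=0x5f
body[5] sub  r3, r3, #55 → r3=0x28
body[6] add  r4, r2, #2 → r4=0x5d
epilogue: pop r3=0x8c, sp=0x96
epilogue: pop r1=0x63, sp=0x97
r1 is callee-saved → restored

REG = 0x63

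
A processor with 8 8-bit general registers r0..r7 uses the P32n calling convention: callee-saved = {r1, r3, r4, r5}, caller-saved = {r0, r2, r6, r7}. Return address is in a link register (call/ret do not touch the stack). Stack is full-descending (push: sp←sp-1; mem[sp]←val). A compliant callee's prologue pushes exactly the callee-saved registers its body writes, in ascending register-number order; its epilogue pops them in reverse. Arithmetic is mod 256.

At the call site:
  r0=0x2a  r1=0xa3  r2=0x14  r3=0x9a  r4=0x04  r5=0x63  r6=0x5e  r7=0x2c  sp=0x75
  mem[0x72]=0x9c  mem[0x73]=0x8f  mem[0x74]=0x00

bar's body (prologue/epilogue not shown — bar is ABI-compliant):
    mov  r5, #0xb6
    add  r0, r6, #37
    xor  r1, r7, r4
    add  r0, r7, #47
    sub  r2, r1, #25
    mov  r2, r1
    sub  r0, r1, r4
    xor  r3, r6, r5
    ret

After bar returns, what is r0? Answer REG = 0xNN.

prologue: push r1 → mem[0x74]=0xa3, sp=0x74
prologue: push r3 → mem[0x73]=0x9a, sp=0x73
prologue: push r5 → mem[0x72]=0x63, sp=0x72
body[0] mov  r5, #0xb6 → r5=0xb6
body[1] add  r0, r6, #37 → r0=0x83
body[2] xor  r1, r7, r4 → r1=0x28
body[3] add  r0, r7, #47 → r0=0x5b
body[4] sub  r2, r1, #25 → r2=0x0f
body[5] mov  r2, r1 → r2=0x28
body[6] sub  r0, r1, r4 → r0=0x24
body[7] xor  r3, r6, r5 → r3=0xe8
epilogue: pop r5=0x63, sp=0x73
epilogue: pop r3=0x9a, sp=0x74
epilogue: pop r1=0xa3, sp=0x75
r0 is caller-saved → body value

REG = 0x24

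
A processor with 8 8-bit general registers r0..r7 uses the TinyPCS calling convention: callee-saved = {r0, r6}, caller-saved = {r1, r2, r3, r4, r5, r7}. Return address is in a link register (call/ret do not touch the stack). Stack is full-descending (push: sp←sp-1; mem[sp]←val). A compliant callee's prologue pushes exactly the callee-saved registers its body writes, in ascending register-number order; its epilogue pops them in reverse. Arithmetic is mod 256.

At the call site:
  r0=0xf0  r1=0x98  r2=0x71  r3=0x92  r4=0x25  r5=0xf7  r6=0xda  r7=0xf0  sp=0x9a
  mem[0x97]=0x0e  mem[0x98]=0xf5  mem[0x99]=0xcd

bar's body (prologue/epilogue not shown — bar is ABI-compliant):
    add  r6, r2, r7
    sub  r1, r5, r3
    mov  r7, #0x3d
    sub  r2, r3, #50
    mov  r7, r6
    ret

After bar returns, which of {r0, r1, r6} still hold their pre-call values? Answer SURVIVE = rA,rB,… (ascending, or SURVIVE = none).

prologue: push r6 → mem[0x99]=0xda, sp=0x99
body[0] add  r6, r2, r7 → r6=0x61
body[1] sub  r1, r5, r3 → r1=0x65
body[2] mov  r7, #0x3d → r7=0x3d
body[3] sub  r2, r3, #50 → r2=0x60
body[4] mov  r7, r6 → r7=0x61
epilogue: pop r6=0xda, sp=0x9a
r0: callee-saved, written=False
r1: caller-saved, written=True
r6: callee-saved, written=True

SURVIVE = r0,r6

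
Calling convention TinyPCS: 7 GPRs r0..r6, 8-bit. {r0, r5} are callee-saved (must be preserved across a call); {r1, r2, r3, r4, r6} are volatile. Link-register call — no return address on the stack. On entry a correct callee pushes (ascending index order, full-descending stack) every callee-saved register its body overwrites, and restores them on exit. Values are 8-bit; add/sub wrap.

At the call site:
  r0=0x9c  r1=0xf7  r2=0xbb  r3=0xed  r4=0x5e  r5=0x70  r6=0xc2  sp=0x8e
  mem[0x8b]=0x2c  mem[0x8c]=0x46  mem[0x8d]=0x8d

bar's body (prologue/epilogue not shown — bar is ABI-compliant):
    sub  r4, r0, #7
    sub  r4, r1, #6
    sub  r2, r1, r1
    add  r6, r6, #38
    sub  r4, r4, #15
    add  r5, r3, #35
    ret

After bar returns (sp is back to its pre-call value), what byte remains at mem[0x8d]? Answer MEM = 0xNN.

prologue: push r5 → mem[0x8d]=0x70, sp=0x8d
body[0] sub  r4, r0, #7 → r4=0x95
body[1] sub  r4, r1, #6 → r4=0xf1
body[2] sub  r2, r1, r1 → r2=0x00
body[3] add  r6, r6, #38 → r6=0xe8
body[4] sub  r4, r4, #15 → r4=0xe2
body[5] add  r5, r3, #35 → r5=0x10
epilogue: pop r5=0x70, sp=0x8e
prologue pushed ['r5'] at ['0x8d']

MEM = 0x70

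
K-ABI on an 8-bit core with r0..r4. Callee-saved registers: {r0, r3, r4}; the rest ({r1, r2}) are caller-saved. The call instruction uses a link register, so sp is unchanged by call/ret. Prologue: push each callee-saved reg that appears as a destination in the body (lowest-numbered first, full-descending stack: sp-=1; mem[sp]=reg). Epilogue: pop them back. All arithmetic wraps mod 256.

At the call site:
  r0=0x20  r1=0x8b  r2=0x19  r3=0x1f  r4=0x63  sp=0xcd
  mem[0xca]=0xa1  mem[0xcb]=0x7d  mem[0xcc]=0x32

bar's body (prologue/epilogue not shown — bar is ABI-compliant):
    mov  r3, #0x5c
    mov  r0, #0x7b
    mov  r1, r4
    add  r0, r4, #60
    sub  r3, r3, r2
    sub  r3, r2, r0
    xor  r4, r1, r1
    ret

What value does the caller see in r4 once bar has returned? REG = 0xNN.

prologue: push r0 → mem[0xcc]=0x20, sp=0xcc
prologue: push r3 → mem[0xcb]=0x1f, sp=0xcb
prologue: push r4 → mem[0xca]=0x63, sp=0xca
body[0] mov  r3, #0x5c → r3=0x5c
body[1] mov  r0, #0x7b → r0=0x7b
body[2] mov  r1, r4 → r1=0x63
body[3] add  r0, r4, #60 → r0=0x9f
body[4] sub  r3, r3, r2 → r3=0x43
body[5] sub  r3, r2, r0 → r3=0x7a
body[6] xor  r4, r1, r1 → r4=0x00
epilogue: pop r4=0x63, sp=0xcb
epilogue: pop r3=0x1f, sp=0xcc
epilogue: pop r0=0x20, sp=0xcd
r4 is callee-saved → restored

REG = 0x63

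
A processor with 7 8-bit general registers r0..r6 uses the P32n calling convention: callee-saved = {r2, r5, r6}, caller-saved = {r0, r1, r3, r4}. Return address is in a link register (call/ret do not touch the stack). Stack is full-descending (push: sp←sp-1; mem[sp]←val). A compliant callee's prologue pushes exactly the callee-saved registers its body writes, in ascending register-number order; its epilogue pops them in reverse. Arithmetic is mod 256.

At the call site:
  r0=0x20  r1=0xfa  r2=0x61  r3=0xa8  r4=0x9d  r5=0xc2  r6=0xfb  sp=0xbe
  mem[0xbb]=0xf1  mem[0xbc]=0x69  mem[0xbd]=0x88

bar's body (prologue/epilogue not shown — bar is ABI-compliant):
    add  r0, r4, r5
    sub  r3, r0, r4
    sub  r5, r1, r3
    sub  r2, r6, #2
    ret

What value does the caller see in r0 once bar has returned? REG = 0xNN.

REG = 0x5f

prologue: push r2 → mem[0xbd]=0x61, sp=0xbd
prologue: push r5 → mem[0xbc]=0xc2, sp=0xbc
body[0] add  r0, r4, r5 → r0=0x5f
body[1] sub  r3, r0, r4 → r3=0xc2
body[2] sub  r5, r1, r3 → r5=0x38
body[3] sub  r2, r6, #2 → r2=0xf9
epilogue: pop r5=0xc2, sp=0xbd
epilogue: pop r2=0x61, sp=0xbe
r0 is caller-saved → body value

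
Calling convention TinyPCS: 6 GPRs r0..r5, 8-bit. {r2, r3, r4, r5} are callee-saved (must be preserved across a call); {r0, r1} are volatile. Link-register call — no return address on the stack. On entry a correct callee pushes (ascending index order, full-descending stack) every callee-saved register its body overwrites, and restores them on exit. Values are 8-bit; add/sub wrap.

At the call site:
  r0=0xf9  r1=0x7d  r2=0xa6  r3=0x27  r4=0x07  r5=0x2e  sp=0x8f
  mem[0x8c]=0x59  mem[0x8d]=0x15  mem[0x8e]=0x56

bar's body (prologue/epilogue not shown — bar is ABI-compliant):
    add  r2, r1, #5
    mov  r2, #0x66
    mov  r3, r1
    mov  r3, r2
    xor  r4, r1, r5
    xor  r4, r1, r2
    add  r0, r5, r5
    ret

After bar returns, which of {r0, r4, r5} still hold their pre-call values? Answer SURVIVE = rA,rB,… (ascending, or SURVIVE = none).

prologue: push r2 -> mem[0x8e]=0xa6, sp=0x8e
prologue: push r3 -> mem[0x8d]=0x27, sp=0x8d
prologue: push r4 -> mem[0x8c]=0x07, sp=0x8c
body[0] add  r2, r1, #5 -> r2=0x82
body[1] mov  r2, #0x66 -> r2=0x66
body[2] mov  r3, r1 -> r3=0x7d
body[3] mov  r3, r2 -> r3=0x66
body[4] xor  r4, r1, r5 -> r4=0x53
body[5] xor  r4, r1, r2 -> r4=0x1b
body[6] add  r0, r5, r5 -> r0=0x5c
epilogue: pop r4=0x07, sp=0x8d
epilogue: pop r3=0x27, sp=0x8e
epilogue: pop r2=0xa6, sp=0x8f
r0: caller-saved, written=True
r4: callee-saved, written=True
r5: callee-saved, written=False

SURVIVE = r4,r5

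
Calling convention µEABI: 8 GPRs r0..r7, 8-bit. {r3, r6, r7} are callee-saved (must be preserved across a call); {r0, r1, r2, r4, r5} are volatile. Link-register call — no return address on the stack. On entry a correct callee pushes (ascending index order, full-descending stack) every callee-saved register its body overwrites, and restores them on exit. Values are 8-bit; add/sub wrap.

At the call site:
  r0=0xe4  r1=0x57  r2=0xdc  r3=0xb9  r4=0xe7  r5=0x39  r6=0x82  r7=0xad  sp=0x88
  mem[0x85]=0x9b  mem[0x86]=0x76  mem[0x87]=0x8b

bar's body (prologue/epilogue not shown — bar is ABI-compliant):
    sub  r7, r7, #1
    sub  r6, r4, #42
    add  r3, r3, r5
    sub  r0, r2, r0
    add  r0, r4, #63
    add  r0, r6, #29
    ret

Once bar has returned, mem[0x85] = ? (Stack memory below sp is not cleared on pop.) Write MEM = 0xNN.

prologue: push r3 → mem[0x87]=0xb9, sp=0x87
prologue: push r6 → mem[0x86]=0x82, sp=0x86
prologue: push r7 → mem[0x85]=0xad, sp=0x85
body[0] sub  r7, r7, #1 → r7=0xac
body[1] sub  r6, r4, #42 → r6=0xbd
body[2] add  r3, r3, r5 → r3=0xf2
body[3] sub  r0, r2, r0 → r0=0xf8
body[4] add  r0, r4, #63 → r0=0x26
body[5] add  r0, r6, #29 → r0=0xda
epilogue: pop r7=0xad, sp=0x86
epilogue: pop r6=0x82, sp=0x87
epilogue: pop r3=0xb9, sp=0x88
prologue pushed ['r3', 'r6', 'r7'] at ['0x87', '0x86', '0x85']

MEM = 0xad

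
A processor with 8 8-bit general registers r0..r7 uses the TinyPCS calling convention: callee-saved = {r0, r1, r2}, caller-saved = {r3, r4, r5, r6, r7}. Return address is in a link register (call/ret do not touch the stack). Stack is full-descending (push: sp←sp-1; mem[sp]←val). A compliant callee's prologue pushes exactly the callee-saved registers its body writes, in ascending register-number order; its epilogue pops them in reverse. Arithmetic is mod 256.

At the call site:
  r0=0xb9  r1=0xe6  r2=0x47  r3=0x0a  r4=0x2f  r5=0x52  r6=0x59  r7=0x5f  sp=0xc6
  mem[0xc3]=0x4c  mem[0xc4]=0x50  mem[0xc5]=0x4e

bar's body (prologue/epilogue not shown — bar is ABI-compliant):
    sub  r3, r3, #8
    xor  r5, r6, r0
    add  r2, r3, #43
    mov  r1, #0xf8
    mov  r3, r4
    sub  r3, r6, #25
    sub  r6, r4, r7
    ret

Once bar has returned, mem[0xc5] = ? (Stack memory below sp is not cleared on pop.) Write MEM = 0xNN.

prologue: push r1 → mem[0xc5]=0xe6, sp=0xc5
prologue: push r2 → mem[0xc4]=0x47, sp=0xc4
body[0] sub  r3, r3, #8 → r3=0x02
body[1] xor  r5, r6, r0 → r5=0xe0
body[2] add  r2, r3, #43 → r2=0x2d
body[3] mov  r1, #0xf8 → r1=0xf8
body[4] mov  r3, r4 → r3=0x2f
body[5] sub  r3, r6, #25 → r3=0x40
body[6] sub  r6, r4, r7 → r6=0xd0
epilogue: pop r2=0x47, sp=0xc5
epilogue: pop r1=0xe6, sp=0xc6
prologue pushed ['r1', 'r2'] at ['0xc5', '0xc4']

MEM = 0xe6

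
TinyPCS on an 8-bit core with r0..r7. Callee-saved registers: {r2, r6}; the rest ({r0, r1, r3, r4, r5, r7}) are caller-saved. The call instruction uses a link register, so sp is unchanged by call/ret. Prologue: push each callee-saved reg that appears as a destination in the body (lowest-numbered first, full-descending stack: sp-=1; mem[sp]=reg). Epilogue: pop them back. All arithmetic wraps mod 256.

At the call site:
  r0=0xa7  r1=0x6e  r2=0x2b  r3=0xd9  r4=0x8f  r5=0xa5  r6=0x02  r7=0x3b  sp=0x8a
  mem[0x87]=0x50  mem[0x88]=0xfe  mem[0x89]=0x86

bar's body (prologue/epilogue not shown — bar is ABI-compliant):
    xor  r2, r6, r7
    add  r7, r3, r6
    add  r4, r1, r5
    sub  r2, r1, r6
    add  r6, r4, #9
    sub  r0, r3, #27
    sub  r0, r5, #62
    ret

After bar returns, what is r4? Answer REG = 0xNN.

prologue: push r2 → mem[0x89]=0x2b, sp=0x89
prologue: push r6 → mem[0x88]=0x02, sp=0x88
body[0] xor  r2, r6, r7 → r2=0x39
body[1] add  r7, r3, r6 → r7=0xdb
body[2] add  r4, r1, r5 → r4=0x13
body[3] sub  r2, r1, r6 → r2=0x6c
body[4] add  r6, r4, #9 → r6=0x1c
body[5] sub  r0, r3, #27 → r0=0xbe
body[6] sub  r0, r5, #62 → r0=0x67
epilogue: pop r6=0x02, sp=0x89
epilogue: pop r2=0x2b, sp=0x8a
r4 is caller-saved → body value

REG = 0x13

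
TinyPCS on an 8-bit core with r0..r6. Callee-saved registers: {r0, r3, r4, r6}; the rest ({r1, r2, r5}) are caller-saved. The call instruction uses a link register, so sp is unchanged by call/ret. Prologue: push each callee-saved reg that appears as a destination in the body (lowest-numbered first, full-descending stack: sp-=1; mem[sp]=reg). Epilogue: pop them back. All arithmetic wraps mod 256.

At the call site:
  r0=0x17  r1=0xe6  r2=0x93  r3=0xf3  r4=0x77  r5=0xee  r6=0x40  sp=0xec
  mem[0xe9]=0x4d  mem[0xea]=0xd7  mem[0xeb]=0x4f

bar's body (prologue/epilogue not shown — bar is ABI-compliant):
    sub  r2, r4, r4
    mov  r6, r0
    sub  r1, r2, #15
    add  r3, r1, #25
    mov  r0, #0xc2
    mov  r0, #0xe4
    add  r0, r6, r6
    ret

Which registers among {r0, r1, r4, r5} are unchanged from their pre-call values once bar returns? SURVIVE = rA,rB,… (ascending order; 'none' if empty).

SURVIVE = r0,r4,r5

prologue: push r0 → mem[0xeb]=0x17, sp=0xeb
prologue: push r3 → mem[0xea]=0xf3, sp=0xea
prologue: push r6 → mem[0xe9]=0x40, sp=0xe9
body[0] sub  r2, r4, r4 → r2=0x00
body[1] mov  r6, r0 → r6=0x17
body[2] sub  r1, r2, #15 → r1=0xf1
body[3] add  r3, r1, #25 → r3=0x0a
body[4] mov  r0, #0xc2 → r0=0xc2
body[5] mov  r0, #0xe4 → r0=0xe4
body[6] add  r0, r6, r6 → r0=0x2e
epilogue: pop r6=0x40, sp=0xea
epilogue: pop r3=0xf3, sp=0xeb
epilogue: pop r0=0x17, sp=0xec
r0: callee-saved, written=True
r1: caller-saved, written=True
r4: callee-saved, written=False
r5: caller-saved, written=False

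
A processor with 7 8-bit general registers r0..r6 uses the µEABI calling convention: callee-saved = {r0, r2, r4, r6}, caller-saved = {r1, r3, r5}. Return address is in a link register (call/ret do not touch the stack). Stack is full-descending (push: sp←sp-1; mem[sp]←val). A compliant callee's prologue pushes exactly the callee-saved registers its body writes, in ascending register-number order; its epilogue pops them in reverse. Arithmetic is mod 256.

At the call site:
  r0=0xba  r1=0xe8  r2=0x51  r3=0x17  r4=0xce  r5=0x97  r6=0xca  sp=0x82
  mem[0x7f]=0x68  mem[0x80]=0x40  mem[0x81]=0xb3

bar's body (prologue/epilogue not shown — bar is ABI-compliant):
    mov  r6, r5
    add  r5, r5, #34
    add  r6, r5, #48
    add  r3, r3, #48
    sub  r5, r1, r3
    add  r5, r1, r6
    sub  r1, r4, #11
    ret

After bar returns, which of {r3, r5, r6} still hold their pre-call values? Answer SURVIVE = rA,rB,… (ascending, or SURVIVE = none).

prologue: push r6 -> mem[0x81]=0xca, sp=0x81
body[0] mov  r6, r5 -> r6=0x97
body[1] add  r5, r5, #34 -> r5=0xb9
body[2] add  r6, r5, #48 -> r6=0xe9
body[3] add  r3, r3, #48 -> r3=0x47
body[4] sub  r5, r1, r3 -> r5=0xa1
body[5] add  r5, r1, r6 -> r5=0xd1
body[6] sub  r1, r4, #11 -> r1=0xc3
epilogue: pop r6=0xca, sp=0x82
r3: caller-saved, written=True
r5: caller-saved, written=True
r6: callee-saved, written=True

SURVIVE = r6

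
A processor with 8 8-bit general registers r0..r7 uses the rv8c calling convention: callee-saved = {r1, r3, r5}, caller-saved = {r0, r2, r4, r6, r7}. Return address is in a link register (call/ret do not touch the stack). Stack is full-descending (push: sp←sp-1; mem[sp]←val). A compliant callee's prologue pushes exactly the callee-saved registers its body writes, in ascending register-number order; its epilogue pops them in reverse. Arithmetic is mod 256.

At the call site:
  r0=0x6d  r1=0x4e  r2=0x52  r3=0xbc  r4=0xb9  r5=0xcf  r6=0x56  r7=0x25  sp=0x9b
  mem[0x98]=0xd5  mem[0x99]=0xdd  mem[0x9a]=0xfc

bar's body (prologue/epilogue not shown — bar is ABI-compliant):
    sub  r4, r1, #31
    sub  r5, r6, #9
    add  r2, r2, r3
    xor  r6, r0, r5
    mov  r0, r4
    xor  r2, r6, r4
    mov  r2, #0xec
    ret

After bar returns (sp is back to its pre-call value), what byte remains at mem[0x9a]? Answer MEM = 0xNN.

prologue: push r5 -> mem[0x9a]=0xcf, sp=0x9a
body[0] sub  r4, r1, #31 -> r4=0x2f
body[1] sub  r5, r6, #9 -> r5=0x4d
body[2] add  r2, r2, r3 -> r2=0x0e
body[3] xor  r6, r0, r5 -> r6=0x20
body[4] mov  r0, r4 -> r0=0x2f
body[5] xor  r2, r6, r4 -> r2=0x0f
body[6] mov  r2, #0xec -> r2=0xec
epilogue: pop r5=0xcf, sp=0x9b
prologue pushed ['r5'] at ['0x9a']

MEM = 0xcf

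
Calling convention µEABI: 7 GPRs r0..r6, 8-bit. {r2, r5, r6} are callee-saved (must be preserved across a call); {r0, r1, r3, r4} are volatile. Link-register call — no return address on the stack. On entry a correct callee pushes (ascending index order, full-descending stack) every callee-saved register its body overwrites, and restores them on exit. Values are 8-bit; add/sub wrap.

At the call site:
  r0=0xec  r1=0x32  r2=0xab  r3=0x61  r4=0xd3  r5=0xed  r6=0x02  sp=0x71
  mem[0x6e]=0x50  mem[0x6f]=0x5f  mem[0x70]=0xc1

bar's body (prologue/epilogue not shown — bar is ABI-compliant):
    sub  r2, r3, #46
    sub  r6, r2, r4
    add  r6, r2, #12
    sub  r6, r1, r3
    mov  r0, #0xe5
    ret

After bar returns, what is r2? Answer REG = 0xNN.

REG = 0xab

prologue: push r2 → mem[0x70]=0xab, sp=0x70
prologue: push r6 → mem[0x6f]=0x02, sp=0x6f
body[0] sub  r2, r3, #46 → r2=0x33
body[1] sub  r6, r2, r4 → r6=0x60
body[2] add  r6, r2, #12 → r6=0x3f
body[3] sub  r6, r1, r3 → r6=0xd1
body[4] mov  r0, #0xe5 → r0=0xe5
epilogue: pop r6=0x02, sp=0x70
epilogue: pop r2=0xab, sp=0x71
r2 is callee-saved → restored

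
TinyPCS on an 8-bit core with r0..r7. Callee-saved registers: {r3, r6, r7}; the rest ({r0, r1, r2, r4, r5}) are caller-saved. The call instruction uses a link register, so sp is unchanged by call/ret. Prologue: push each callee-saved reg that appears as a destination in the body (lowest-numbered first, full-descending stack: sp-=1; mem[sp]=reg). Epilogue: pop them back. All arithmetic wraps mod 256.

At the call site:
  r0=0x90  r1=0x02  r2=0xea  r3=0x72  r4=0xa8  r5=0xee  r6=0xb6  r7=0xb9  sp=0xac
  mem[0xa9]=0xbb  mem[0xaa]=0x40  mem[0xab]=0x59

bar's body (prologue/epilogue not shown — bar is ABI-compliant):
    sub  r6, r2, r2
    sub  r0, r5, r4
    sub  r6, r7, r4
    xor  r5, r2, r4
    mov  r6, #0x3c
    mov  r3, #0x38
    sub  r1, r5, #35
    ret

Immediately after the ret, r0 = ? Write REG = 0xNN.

REG = 0x46

prologue: push r3 → mem[0xab]=0x72, sp=0xab
prologue: push r6 → mem[0xaa]=0xb6, sp=0xaa
body[0] sub  r6, r2, r2 → r6=0x00
body[1] sub  r0, r5, r4 → r0=0x46
body[2] sub  r6, r7, r4 → r6=0x11
body[3] xor  r5, r2, r4 → r5=0x42
body[4] mov  r6, #0x3c → r6=0x3c
body[5] mov  r3, #0x38 → r3=0x38
body[6] sub  r1, r5, #35 → r1=0x1f
epilogue: pop r6=0xb6, sp=0xab
epilogue: pop r3=0x72, sp=0xac
r0 is caller-saved → body value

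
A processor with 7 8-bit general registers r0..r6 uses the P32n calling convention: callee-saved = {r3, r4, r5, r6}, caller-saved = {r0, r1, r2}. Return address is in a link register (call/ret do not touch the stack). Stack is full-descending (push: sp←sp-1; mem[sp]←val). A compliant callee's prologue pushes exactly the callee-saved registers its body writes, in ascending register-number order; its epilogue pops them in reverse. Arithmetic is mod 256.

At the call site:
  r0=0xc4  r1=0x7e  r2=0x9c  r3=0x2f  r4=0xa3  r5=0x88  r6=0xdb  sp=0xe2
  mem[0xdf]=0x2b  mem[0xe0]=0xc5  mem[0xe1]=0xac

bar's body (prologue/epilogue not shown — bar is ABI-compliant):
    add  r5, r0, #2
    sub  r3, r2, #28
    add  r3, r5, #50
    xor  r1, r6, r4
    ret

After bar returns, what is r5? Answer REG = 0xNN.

REG = 0x88

prologue: push r3 → mem[0xe1]=0x2f, sp=0xe1
prologue: push r5 → mem[0xe0]=0x88, sp=0xe0
body[0] add  r5, r0, #2 → r5=0xc6
body[1] sub  r3, r2, #28 → r3=0x80
body[2] add  r3, r5, #50 → r3=0xf8
body[3] xor  r1, r6, r4 → r1=0x78
epilogue: pop r5=0x88, sp=0xe1
epilogue: pop r3=0x2f, sp=0xe2
r5 is callee-saved → restored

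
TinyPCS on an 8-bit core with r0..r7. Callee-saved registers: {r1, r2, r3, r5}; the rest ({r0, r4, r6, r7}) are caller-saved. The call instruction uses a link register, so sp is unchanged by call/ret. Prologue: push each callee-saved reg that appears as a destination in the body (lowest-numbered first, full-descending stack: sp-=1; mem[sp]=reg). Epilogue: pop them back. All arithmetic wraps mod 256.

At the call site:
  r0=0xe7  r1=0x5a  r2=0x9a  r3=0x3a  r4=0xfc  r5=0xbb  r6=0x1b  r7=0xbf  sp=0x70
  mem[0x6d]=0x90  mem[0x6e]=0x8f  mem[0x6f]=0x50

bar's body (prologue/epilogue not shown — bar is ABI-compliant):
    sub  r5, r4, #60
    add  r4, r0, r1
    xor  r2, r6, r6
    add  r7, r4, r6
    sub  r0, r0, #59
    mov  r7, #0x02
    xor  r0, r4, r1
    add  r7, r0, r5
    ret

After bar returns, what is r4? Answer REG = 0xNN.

prologue: push r2 -> mem[0x6f]=0x9a, sp=0x6f
prologue: push r5 -> mem[0x6e]=0xbb, sp=0x6e
body[0] sub  r5, r4, #60 -> r5=0xc0
body[1] add  r4, r0, r1 -> r4=0x41
body[2] xor  r2, r6, r6 -> r2=0x00
body[3] add  r7, r4, r6 -> r7=0x5c
body[4] sub  r0, r0, #59 -> r0=0xac
body[5] mov  r7, #0x02 -> r7=0x02
body[6] xor  r0, r4, r1 -> r0=0x1b
body[7] add  r7, r0, r5 -> r7=0xdb
epilogue: pop r5=0xbb, sp=0x6f
epilogue: pop r2=0x9a, sp=0x70
r4 is caller-saved -> body value

REG = 0x41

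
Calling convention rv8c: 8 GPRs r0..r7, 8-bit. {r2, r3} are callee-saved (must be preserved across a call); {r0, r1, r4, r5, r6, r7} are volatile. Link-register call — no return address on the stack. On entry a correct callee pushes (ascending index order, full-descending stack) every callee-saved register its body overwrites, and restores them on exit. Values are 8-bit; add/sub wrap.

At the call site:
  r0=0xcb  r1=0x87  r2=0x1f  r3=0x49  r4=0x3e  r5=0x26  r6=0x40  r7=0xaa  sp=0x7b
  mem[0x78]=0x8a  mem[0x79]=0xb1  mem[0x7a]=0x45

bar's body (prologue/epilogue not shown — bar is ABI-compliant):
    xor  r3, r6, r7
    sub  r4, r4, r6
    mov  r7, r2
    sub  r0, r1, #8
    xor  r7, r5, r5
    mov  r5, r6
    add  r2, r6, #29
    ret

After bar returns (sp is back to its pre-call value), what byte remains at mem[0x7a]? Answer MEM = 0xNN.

prologue: push r2 -> mem[0x7a]=0x1f, sp=0x7a
prologue: push r3 -> mem[0x79]=0x49, sp=0x79
body[0] xor  r3, r6, r7 -> r3=0xea
body[1] sub  r4, r4, r6 -> r4=0xfe
body[2] mov  r7, r2 -> r7=0x1f
body[3] sub  r0, r1, #8 -> r0=0x7f
body[4] xor  r7, r5, r5 -> r7=0x00
body[5] mov  r5, r6 -> r5=0x40
body[6] add  r2, r6, #29 -> r2=0x5d
epilogue: pop r3=0x49, sp=0x7a
epilogue: pop r2=0x1f, sp=0x7b
prologue pushed ['r2', 'r3'] at ['0x7a', '0x79']

MEM = 0x1f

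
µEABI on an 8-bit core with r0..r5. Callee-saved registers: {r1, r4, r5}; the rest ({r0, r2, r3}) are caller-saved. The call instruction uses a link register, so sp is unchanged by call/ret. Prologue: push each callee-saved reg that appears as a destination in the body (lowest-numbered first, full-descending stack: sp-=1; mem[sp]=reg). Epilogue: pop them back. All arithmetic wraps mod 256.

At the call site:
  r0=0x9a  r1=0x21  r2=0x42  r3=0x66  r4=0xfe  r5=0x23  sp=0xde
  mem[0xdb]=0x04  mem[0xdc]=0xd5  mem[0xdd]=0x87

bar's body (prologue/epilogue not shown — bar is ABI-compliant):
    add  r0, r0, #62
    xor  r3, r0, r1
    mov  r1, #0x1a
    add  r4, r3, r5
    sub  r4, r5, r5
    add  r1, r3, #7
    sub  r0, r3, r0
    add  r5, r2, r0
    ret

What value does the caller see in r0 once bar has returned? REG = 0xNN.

prologue: push r1 → mem[0xdd]=0x21, sp=0xdd
prologue: push r4 → mem[0xdc]=0xfe, sp=0xdc
prologue: push r5 → mem[0xdb]=0x23, sp=0xdb
body[0] add  r0, r0, #62 → r0=0xd8
body[1] xor  r3, r0, r1 → r3=0xf9
body[2] mov  r1, #0x1a → r1=0x1a
body[3] add  r4, r3, r5 → r4=0x1c
body[4] sub  r4, r5, r5 → r4=0x00
body[5] add  r1, r3, #7 → r1=0x00
body[6] sub  r0, r3, r0 → r0=0x21
body[7] add  r5, r2, r0 → r5=0x63
epilogue: pop r5=0x23, sp=0xdc
epilogue: pop r4=0xfe, sp=0xdd
epilogue: pop r1=0x21, sp=0xde
r0 is caller-saved → body value

REG = 0x21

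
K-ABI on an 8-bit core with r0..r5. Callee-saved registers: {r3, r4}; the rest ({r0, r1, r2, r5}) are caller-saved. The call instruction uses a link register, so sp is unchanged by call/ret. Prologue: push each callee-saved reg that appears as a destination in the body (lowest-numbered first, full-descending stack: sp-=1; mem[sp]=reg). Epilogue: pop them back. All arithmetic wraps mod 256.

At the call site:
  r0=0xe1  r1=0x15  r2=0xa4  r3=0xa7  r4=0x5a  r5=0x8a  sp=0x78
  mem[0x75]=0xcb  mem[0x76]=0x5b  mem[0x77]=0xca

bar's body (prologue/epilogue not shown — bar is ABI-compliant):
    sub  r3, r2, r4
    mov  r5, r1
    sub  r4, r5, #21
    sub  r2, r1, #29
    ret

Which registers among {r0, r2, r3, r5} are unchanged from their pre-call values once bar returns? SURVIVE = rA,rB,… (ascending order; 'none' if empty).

prologue: push r3 → mem[0x77]=0xa7, sp=0x77
prologue: push r4 → mem[0x76]=0x5a, sp=0x76
body[0] sub  r3, r2, r4 → r3=0x4a
body[1] mov  r5, r1 → r5=0x15
body[2] sub  r4, r5, #21 → r4=0x00
body[3] sub  r2, r1, #29 → r2=0xf8
epilogue: pop r4=0x5a, sp=0x77
epilogue: pop r3=0xa7, sp=0x78
r0: caller-saved, written=False
r2: caller-saved, written=True
r3: callee-saved, written=True
r5: caller-saved, written=True

SURVIVE = r0,r3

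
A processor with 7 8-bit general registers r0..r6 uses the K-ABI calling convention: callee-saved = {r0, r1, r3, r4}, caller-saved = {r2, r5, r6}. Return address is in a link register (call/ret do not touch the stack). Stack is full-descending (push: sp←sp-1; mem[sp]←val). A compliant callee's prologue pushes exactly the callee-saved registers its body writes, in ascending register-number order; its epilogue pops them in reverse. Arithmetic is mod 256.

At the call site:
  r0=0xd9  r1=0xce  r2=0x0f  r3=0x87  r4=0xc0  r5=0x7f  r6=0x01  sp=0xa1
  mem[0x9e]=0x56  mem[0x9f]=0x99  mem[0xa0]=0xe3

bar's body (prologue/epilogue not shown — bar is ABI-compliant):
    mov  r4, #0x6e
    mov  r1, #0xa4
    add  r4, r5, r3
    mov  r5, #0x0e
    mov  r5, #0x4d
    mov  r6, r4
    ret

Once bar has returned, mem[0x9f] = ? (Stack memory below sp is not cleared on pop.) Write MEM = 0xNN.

MEM = 0xc0

prologue: push r1 -> mem[0xa0]=0xce, sp=0xa0
prologue: push r4 -> mem[0x9f]=0xc0, sp=0x9f
body[0] mov  r4, #0x6e -> r4=0x6e
body[1] mov  r1, #0xa4 -> r1=0xa4
body[2] add  r4, r5, r3 -> r4=0x06
body[3] mov  r5, #0x0e -> r5=0x0e
body[4] mov  r5, #0x4d -> r5=0x4d
body[5] mov  r6, r4 -> r6=0x06
epilogue: pop r4=0xc0, sp=0xa0
epilogue: pop r1=0xce, sp=0xa1
prologue pushed ['r1', 'r4'] at ['0xa0', '0x9f']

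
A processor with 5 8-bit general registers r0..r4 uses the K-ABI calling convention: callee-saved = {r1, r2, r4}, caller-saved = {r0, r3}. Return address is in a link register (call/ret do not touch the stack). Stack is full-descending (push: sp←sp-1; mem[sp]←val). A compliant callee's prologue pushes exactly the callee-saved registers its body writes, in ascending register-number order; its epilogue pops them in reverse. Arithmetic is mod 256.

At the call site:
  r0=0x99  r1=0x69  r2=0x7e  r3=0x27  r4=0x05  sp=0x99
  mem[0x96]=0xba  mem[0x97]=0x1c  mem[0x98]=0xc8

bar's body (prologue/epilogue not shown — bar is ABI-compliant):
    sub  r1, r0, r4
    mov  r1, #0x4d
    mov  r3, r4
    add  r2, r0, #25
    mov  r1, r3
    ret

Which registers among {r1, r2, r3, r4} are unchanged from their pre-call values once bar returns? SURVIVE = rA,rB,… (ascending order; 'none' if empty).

prologue: push r1 → mem[0x98]=0x69, sp=0x98
prologue: push r2 → mem[0x97]=0x7e, sp=0x97
body[0] sub  r1, r0, r4 → r1=0x94
body[1] mov  r1, #0x4d → r1=0x4d
body[2] mov  r3, r4 → r3=0x05
body[3] add  r2, r0, #25 → r2=0xb2
body[4] mov  r1, r3 → r1=0x05
epilogue: pop r2=0x7e, sp=0x98
epilogue: pop r1=0x69, sp=0x99
r1: callee-saved, written=True
r2: callee-saved, written=True
r3: caller-saved, written=True
r4: callee-saved, written=False

SURVIVE = r1,r2,r4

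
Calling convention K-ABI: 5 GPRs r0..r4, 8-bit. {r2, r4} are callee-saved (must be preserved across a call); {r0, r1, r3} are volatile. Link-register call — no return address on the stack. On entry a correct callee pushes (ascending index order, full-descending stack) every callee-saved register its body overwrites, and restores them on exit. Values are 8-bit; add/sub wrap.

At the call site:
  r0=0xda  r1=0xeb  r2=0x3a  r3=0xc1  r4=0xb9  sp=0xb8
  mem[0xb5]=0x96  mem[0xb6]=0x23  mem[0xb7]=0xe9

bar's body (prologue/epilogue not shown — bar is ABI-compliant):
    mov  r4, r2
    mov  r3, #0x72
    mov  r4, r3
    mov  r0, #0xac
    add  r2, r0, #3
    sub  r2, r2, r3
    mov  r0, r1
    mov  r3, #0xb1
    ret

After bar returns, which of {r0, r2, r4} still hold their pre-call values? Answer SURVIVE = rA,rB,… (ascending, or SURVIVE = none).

prologue: push r2 -> mem[0xb7]=0x3a, sp=0xb7
prologue: push r4 -> mem[0xb6]=0xb9, sp=0xb6
body[0] mov  r4, r2 -> r4=0x3a
body[1] mov  r3, #0x72 -> r3=0x72
body[2] mov  r4, r3 -> r4=0x72
body[3] mov  r0, #0xac -> r0=0xac
body[4] add  r2, r0, #3 -> r2=0xaf
body[5] sub  r2, r2, r3 -> r2=0x3d
body[6] mov  r0, r1 -> r0=0xeb
body[7] mov  r3, #0xb1 -> r3=0xb1
epilogue: pop r4=0xb9, sp=0xb7
epilogue: pop r2=0x3a, sp=0xb8
r0: caller-saved, written=True
r2: callee-saved, written=True
r4: callee-saved, written=True

SURVIVE = r2,r4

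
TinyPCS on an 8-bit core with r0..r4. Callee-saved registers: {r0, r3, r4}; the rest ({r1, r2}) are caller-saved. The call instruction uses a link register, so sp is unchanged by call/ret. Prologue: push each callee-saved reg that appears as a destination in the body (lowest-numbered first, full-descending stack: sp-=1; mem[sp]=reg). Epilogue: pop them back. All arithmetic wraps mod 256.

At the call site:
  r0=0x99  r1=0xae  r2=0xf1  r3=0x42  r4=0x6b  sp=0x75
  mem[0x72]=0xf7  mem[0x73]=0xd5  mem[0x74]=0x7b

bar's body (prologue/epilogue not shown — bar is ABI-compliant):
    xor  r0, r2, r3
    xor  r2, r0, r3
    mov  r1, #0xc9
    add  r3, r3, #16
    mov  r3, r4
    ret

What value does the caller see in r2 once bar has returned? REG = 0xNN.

prologue: push r0 → mem[0x74]=0x99, sp=0x74
prologue: push r3 → mem[0x73]=0x42, sp=0x73
body[0] xor  r0, r2, r3 → r0=0xb3
body[1] xor  r2, r0, r3 → r2=0xf1
body[2] mov  r1, #0xc9 → r1=0xc9
body[3] add  r3, r3, #16 → r3=0x52
body[4] mov  r3, r4 → r3=0x6b
epilogue: pop r3=0x42, sp=0x74
epilogue: pop r0=0x99, sp=0x75
r2 is caller-saved → body value

REG = 0xf1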